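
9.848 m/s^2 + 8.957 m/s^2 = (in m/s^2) 18.8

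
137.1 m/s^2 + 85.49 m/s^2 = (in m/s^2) 222.6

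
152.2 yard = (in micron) 1.392e+08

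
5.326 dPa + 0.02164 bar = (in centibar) 2.165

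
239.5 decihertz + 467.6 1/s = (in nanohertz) 4.916e+11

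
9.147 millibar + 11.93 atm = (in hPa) 1.21e+04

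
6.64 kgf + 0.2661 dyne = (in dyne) 6.512e+06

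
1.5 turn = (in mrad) 9425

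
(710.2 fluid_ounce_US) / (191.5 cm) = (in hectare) 1.097e-06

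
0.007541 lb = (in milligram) 3421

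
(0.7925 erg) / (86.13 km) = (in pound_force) 2.069e-13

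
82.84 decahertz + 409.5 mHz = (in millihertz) 8.288e+05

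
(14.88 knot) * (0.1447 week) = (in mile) 416.3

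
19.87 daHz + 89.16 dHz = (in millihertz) 2.076e+05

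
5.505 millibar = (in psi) 0.07984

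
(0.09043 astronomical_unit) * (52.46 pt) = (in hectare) 2.504e+04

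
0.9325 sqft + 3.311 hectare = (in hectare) 3.311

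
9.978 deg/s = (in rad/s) 0.1741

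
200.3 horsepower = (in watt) 1.494e+05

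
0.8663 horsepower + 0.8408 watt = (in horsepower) 0.8674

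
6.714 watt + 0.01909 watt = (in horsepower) 0.009029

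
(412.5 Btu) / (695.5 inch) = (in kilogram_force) 2512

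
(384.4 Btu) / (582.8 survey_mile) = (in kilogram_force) 0.04409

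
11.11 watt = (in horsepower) 0.0149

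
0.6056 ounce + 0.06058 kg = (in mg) 7.775e+04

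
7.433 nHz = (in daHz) 7.433e-10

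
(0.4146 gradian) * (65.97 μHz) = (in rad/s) 4.296e-07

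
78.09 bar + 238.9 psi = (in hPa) 9.456e+04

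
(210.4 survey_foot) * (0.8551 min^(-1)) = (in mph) 2.044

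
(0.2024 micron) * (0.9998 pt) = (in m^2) 7.139e-11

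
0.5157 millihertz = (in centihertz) 0.05157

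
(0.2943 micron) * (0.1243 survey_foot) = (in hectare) 1.115e-12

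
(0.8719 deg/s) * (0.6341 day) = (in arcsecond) 1.72e+08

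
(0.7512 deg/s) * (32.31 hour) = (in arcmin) 5.243e+06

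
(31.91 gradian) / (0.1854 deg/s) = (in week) 0.0002561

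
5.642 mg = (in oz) 0.000199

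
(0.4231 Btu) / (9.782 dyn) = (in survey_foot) 1.497e+07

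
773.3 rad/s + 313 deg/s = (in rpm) 7437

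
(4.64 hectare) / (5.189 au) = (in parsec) 1.937e-24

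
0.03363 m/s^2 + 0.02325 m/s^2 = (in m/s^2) 0.05688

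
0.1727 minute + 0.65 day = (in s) 5.617e+04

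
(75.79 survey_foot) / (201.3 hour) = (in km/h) 0.0001148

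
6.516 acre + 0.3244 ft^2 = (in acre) 6.516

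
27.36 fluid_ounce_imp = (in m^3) 0.0007774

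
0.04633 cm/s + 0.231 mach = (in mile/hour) 175.9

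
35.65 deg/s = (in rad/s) 0.6222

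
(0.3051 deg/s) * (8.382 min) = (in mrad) 2678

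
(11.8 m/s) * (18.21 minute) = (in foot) 4.23e+04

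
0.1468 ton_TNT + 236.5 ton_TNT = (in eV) 6.18e+30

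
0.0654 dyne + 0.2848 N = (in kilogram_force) 0.02904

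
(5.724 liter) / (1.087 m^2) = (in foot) 0.01728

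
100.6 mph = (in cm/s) 4497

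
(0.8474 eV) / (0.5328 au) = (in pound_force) 3.829e-31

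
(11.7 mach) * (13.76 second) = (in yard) 5.995e+04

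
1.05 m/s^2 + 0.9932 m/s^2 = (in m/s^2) 2.043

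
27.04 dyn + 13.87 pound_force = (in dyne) 6.17e+06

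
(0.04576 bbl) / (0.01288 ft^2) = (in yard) 6.649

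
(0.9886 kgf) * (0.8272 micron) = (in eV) 5.005e+13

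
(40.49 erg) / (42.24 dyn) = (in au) 6.408e-14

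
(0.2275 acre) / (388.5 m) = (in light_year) 2.505e-16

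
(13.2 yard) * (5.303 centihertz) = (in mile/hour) 1.432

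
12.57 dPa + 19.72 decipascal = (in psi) 0.0004683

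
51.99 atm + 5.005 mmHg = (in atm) 52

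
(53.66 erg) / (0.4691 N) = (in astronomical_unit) 7.646e-17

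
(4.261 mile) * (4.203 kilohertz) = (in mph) 6.447e+07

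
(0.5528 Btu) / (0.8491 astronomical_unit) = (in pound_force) 1.032e-09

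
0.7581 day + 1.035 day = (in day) 1.793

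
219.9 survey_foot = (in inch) 2639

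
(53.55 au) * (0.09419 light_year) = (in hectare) 7.139e+23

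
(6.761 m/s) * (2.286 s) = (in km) 0.01546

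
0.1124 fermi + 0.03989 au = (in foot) 1.958e+10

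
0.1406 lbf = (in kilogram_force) 0.06378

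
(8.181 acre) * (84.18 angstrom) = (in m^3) 0.0002787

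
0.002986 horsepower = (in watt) 2.227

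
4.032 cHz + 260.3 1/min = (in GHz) 4.379e-09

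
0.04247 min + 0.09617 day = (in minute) 138.5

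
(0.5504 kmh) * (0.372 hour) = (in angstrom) 2.047e+12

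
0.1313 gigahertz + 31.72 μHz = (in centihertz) 1.313e+10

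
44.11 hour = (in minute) 2647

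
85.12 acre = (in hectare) 34.45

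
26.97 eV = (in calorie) 1.033e-18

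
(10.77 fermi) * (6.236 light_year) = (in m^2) 635.4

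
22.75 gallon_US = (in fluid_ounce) 2912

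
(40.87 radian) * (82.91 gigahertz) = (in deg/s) 1.941e+14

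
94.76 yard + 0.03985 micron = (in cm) 8665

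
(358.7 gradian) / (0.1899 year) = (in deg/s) 5.391e-05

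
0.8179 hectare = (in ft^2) 8.804e+04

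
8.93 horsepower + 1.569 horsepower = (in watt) 7829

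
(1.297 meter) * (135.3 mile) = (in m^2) 2.824e+05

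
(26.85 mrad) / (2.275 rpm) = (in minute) 0.001878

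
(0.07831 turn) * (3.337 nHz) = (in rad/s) 1.642e-09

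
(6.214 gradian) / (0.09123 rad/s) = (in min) 0.01783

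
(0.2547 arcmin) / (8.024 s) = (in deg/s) 0.000529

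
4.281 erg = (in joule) 4.281e-07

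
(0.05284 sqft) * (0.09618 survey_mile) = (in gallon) 200.7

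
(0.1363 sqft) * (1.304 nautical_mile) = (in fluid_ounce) 1.034e+06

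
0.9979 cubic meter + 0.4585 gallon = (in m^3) 0.9996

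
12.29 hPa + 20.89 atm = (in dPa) 2.118e+07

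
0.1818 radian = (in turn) 0.02893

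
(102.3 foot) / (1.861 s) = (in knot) 32.57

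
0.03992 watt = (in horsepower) 5.353e-05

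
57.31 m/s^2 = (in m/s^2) 57.31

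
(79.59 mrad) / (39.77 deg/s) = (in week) 1.896e-07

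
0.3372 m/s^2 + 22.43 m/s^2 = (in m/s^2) 22.77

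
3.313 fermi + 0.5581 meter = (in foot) 1.831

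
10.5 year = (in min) 5.519e+06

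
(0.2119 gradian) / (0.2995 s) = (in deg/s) 0.6368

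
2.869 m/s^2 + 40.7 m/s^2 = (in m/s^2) 43.57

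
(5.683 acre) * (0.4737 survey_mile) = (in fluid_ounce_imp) 6.171e+11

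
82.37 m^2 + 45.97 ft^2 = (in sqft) 932.6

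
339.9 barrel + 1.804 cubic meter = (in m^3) 55.84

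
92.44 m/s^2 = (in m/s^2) 92.44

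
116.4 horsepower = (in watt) 8.68e+04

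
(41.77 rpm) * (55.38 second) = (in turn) 38.55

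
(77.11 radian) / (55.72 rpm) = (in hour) 0.003671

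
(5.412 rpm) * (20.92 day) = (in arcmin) 3.522e+09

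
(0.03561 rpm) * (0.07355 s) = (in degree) 0.01571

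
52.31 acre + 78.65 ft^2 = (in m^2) 2.117e+05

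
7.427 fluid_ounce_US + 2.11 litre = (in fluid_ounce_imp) 81.99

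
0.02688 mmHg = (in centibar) 0.003584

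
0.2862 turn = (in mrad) 1798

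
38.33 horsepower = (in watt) 2.858e+04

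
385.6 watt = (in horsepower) 0.5171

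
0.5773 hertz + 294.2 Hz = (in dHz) 2948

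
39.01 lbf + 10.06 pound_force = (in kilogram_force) 22.26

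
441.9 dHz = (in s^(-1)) 44.19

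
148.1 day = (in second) 1.28e+07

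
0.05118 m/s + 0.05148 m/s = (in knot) 0.1996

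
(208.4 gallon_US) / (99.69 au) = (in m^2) 5.29e-14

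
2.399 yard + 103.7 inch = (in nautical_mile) 0.002607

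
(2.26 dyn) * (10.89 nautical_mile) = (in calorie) 0.1089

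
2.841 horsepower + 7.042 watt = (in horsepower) 2.85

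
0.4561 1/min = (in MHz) 7.602e-09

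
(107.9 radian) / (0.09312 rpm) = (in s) 1.106e+04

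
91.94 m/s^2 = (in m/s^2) 91.94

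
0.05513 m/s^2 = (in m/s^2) 0.05513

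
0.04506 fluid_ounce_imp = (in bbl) 8.053e-06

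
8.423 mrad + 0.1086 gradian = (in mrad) 10.13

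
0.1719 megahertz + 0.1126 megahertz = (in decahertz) 2.845e+04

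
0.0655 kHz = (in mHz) 6.55e+04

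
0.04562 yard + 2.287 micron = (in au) 2.789e-13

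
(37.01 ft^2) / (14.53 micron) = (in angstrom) 2.366e+15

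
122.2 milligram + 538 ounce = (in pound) 33.63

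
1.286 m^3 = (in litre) 1286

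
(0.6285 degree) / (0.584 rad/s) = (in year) 5.956e-10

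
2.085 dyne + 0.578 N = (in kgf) 0.05894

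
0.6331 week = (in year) 0.01214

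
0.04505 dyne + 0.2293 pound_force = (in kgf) 0.104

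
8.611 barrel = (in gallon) 361.7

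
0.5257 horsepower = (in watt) 392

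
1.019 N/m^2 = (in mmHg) 0.007643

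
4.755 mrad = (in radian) 0.004755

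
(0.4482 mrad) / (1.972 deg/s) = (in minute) 0.000217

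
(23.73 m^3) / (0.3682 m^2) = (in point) 1.827e+05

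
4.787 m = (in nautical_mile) 0.002585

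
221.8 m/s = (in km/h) 798.5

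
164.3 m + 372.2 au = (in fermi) 5.568e+28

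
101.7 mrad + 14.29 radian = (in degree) 824.6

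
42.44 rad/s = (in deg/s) 2432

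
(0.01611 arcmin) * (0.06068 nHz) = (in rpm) 2.715e-15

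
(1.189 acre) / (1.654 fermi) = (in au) 1.945e+07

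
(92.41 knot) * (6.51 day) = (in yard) 2.924e+07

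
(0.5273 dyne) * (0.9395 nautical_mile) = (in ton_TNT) 2.193e-12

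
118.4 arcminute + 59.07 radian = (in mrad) 5.91e+04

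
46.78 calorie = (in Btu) 0.1855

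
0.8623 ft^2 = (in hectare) 8.011e-06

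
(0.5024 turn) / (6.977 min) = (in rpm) 0.07201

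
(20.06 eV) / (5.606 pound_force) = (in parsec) 4.177e-36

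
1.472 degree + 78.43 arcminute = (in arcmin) 166.8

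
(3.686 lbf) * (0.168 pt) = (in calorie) 0.0002323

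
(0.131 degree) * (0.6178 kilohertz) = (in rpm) 13.49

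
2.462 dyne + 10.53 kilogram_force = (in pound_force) 23.21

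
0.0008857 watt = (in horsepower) 1.188e-06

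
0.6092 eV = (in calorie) 2.333e-20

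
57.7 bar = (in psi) 836.9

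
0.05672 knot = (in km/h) 0.105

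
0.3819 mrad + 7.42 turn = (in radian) 46.62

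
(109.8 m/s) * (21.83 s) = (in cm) 2.397e+05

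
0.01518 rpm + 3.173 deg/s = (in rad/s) 0.05697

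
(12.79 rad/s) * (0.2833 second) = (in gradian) 230.7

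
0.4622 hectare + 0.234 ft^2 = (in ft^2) 4.975e+04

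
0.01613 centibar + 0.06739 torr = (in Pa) 25.11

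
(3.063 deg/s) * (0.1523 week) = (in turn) 783.7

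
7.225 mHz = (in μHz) 7225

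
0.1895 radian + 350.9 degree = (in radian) 6.314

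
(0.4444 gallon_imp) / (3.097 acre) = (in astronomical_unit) 1.078e-18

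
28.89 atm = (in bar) 29.27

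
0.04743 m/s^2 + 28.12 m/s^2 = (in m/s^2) 28.17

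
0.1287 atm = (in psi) 1.891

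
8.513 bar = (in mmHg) 6385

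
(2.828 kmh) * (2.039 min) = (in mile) 0.05972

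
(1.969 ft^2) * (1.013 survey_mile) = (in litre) 2.982e+05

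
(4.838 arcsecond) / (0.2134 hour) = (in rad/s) 3.053e-08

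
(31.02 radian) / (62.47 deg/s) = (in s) 28.45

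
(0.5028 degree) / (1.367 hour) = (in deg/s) 0.0001022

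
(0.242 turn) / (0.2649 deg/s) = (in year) 1.043e-05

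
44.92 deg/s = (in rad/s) 0.784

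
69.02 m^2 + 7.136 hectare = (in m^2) 7.143e+04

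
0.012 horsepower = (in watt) 8.948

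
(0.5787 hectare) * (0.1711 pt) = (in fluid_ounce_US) 1.181e+04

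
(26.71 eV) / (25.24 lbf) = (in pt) 1.08e-16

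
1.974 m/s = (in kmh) 7.106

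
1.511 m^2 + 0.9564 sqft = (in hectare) 0.00016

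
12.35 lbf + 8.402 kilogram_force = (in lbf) 30.87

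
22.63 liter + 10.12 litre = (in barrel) 0.206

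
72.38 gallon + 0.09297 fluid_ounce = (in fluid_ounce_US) 9265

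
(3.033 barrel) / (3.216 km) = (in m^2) 0.0001499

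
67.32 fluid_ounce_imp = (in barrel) 0.01203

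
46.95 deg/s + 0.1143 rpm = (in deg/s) 47.64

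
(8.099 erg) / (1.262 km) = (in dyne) 6.418e-05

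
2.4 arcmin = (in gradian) 0.04444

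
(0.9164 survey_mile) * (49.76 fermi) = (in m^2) 7.339e-11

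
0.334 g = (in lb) 0.0007363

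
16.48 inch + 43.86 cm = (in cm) 85.72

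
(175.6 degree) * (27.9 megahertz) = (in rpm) 8.165e+08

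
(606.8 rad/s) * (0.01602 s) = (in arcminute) 3.342e+04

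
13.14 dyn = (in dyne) 13.14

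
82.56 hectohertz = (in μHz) 8.256e+09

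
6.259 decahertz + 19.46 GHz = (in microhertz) 1.946e+16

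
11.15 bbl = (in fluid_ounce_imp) 6.239e+04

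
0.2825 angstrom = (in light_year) 2.986e-27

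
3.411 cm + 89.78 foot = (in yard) 29.96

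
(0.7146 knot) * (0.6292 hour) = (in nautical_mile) 0.4496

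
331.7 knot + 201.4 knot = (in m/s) 274.3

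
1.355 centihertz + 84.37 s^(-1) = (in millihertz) 8.438e+04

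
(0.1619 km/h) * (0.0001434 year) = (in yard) 222.4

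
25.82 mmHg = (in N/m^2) 3442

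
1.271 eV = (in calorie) 4.867e-20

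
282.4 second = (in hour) 0.07844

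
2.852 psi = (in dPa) 1.966e+05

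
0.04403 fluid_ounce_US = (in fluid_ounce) 0.04403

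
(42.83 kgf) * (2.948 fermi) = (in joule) 1.238e-12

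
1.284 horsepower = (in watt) 957.5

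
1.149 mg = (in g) 0.001149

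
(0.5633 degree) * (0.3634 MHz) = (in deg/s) 2.047e+05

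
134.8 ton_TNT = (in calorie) 1.348e+11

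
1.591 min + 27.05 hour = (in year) 0.003091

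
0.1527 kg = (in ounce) 5.386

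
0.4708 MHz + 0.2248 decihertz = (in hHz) 4708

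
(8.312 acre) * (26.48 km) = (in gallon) 2.353e+11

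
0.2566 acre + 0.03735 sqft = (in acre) 0.2566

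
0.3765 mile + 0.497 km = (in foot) 3618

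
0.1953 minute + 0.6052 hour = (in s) 2190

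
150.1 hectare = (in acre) 370.9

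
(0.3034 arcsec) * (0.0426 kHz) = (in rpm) 0.0005984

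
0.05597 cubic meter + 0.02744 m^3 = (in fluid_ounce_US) 2820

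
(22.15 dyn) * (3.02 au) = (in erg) 1.001e+15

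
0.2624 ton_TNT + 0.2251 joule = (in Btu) 1.041e+06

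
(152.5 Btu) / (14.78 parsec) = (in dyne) 3.528e-08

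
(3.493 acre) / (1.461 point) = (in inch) 1.08e+09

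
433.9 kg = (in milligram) 4.339e+08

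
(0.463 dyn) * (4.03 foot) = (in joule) 5.687e-06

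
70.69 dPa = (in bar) 7.069e-05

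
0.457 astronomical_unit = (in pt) 1.938e+14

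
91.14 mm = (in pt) 258.3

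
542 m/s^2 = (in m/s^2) 542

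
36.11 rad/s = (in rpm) 344.8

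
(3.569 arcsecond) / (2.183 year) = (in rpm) 2.4e-12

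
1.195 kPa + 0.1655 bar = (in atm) 0.1751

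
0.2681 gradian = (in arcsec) 868.6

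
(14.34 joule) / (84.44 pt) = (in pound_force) 108.2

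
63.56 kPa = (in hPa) 635.6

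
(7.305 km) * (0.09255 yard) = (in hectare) 0.06182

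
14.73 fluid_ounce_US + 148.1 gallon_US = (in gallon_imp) 123.4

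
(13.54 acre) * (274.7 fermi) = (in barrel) 9.467e-08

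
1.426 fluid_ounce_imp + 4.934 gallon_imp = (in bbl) 0.1413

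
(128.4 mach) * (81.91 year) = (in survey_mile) 7.017e+10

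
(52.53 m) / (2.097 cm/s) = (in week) 0.004142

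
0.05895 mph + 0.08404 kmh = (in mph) 0.1112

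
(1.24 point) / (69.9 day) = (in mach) 2.127e-13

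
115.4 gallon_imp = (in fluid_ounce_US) 1.774e+04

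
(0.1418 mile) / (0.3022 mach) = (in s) 2.218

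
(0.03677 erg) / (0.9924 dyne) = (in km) 3.705e-07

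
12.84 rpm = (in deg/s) 77.04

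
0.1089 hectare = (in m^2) 1089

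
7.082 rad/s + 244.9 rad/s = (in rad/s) 252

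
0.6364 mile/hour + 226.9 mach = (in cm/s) 7.726e+06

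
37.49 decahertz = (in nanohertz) 3.749e+11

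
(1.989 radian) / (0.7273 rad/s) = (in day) 3.165e-05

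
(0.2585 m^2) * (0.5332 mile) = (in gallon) 5.86e+04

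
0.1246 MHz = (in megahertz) 0.1246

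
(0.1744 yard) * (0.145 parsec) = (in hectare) 7.135e+10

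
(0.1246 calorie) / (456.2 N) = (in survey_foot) 0.003749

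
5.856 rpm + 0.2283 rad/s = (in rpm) 8.036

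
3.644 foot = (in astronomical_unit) 7.425e-12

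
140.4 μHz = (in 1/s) 0.0001404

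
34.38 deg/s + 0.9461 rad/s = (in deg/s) 88.59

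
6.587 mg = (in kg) 6.587e-06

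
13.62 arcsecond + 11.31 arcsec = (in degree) 0.006925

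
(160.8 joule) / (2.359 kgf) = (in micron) 6.951e+06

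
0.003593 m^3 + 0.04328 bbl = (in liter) 10.47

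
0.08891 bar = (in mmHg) 66.69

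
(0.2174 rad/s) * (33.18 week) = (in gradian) 2.777e+08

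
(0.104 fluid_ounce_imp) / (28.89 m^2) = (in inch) 4.027e-06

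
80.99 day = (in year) 0.2219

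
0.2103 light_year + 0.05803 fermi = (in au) 1.33e+04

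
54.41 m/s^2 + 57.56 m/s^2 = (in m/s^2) 112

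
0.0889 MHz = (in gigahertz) 8.89e-05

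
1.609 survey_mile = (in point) 7.34e+06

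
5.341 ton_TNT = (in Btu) 2.118e+07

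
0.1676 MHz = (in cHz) 1.676e+07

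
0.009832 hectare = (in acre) 0.0243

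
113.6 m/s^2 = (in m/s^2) 113.6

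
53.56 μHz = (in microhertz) 53.56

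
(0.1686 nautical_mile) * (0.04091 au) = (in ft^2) 2.057e+13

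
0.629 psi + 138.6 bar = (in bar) 138.6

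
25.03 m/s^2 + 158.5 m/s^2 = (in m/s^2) 183.5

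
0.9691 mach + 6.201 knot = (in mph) 745.3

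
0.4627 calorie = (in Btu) 0.001835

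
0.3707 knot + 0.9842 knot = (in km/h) 2.509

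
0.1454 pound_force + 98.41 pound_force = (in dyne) 4.384e+07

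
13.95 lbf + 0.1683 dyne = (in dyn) 6.205e+06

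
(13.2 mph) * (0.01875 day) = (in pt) 2.71e+07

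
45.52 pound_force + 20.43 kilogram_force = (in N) 402.8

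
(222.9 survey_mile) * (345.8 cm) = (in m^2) 1.24e+06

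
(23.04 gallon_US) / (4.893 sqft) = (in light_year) 2.028e-17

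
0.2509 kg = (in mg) 2.509e+05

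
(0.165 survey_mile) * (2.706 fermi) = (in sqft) 7.734e-12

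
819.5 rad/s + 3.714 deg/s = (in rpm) 7826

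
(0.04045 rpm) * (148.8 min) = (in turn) 6.019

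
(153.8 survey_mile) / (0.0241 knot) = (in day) 231.1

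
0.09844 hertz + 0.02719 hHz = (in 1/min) 169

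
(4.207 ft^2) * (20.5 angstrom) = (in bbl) 5.04e-09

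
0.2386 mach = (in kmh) 292.5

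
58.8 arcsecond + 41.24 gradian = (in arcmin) 2228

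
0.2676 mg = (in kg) 2.676e-07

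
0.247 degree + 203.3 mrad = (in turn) 0.03304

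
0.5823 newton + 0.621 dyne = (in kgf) 0.05938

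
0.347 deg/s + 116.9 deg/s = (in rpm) 19.54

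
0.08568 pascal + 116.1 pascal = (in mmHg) 0.8715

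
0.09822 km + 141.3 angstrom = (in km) 0.09822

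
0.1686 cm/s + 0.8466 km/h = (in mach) 0.0006956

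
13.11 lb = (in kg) 5.947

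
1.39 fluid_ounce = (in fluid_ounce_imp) 1.447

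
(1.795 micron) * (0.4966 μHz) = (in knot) 1.733e-12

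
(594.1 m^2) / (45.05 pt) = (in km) 37.38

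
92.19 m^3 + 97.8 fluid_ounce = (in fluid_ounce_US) 3.117e+06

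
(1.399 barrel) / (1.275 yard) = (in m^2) 0.1908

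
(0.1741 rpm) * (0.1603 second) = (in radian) 0.002923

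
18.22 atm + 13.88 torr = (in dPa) 1.848e+07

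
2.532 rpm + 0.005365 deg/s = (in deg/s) 15.2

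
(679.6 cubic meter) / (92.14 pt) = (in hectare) 2.091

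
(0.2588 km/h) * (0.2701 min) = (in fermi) 1.165e+15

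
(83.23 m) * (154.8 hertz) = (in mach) 37.84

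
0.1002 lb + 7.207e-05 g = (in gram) 45.45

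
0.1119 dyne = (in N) 1.119e-06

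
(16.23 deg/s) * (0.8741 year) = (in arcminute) 2.684e+10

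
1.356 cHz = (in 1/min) 0.8136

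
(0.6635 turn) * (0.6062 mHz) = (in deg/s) 0.1448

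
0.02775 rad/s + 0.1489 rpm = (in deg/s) 2.483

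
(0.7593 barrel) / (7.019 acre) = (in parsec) 1.377e-22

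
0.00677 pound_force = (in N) 0.03011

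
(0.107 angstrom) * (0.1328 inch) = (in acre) 8.919e-18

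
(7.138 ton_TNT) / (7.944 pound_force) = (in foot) 2.773e+09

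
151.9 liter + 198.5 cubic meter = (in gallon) 5.248e+04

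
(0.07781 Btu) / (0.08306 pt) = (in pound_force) 6.298e+05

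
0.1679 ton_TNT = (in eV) 4.385e+27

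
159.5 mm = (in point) 452.1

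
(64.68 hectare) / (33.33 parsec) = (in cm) 6.289e-11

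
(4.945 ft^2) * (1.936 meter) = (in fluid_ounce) 3.007e+04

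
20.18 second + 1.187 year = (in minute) 6.239e+05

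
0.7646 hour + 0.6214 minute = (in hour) 0.775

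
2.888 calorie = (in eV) 7.542e+19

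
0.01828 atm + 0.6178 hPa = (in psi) 0.2776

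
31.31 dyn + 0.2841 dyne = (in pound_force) 7.103e-05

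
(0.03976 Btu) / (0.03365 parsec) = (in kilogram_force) 4.12e-15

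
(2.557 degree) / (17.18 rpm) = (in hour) 6.891e-06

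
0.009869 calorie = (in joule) 0.04129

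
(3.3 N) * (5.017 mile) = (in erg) 2.664e+11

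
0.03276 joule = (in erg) 3.276e+05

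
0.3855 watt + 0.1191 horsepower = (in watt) 89.2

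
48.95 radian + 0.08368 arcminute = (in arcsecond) 1.01e+07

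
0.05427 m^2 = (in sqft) 0.5842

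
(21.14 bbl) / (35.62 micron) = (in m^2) 9.436e+04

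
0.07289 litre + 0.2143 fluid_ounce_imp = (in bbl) 0.0004968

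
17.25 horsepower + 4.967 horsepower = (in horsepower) 22.22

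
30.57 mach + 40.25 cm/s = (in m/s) 1.041e+04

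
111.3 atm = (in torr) 8.459e+04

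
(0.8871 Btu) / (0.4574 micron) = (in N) 2.046e+09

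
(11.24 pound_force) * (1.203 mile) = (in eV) 6.042e+23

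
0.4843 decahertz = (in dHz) 48.43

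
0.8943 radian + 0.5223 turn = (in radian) 4.176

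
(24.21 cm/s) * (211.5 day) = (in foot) 1.451e+07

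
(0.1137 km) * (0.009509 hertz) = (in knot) 2.102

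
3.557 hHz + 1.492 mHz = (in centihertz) 3.557e+04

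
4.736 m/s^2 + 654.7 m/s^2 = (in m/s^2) 659.4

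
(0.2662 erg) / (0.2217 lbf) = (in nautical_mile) 1.458e-11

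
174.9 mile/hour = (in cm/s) 7819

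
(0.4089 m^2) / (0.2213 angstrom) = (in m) 1.848e+10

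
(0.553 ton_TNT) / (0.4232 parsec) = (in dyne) 0.01772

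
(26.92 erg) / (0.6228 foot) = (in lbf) 3.188e-06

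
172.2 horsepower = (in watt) 1.284e+05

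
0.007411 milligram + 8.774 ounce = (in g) 248.7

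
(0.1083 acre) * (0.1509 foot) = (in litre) 2.016e+04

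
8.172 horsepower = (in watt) 6094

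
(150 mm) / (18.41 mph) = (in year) 5.779e-10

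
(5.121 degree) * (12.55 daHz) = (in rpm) 107.1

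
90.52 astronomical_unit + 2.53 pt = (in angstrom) 1.354e+23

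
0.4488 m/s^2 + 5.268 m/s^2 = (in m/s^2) 5.717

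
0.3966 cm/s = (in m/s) 0.003966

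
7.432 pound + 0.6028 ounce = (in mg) 3.388e+06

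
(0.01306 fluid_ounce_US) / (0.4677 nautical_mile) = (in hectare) 4.459e-14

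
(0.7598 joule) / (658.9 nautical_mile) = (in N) 6.226e-07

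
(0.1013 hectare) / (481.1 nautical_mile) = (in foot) 0.00373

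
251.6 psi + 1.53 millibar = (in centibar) 1735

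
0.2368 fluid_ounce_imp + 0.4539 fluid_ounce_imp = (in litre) 0.01962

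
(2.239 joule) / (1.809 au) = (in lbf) 1.86e-12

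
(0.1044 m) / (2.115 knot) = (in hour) 2.665e-05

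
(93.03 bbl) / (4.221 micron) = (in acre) 865.9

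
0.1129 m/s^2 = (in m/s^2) 0.1129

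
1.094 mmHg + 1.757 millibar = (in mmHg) 2.412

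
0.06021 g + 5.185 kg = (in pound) 11.43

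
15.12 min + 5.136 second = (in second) 912.3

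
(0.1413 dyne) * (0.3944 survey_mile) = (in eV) 5.598e+15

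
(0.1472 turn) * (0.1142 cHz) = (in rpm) 0.01009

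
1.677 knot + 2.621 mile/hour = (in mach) 0.005975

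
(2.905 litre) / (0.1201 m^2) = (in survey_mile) 1.503e-05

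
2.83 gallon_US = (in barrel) 0.06738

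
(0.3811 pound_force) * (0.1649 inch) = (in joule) 0.0071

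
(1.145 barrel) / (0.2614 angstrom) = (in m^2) 6.964e+09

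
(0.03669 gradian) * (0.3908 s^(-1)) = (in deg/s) 0.0129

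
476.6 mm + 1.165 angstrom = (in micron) 4.766e+05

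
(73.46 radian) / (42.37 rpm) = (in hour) 0.004599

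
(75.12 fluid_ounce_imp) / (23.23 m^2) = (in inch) 0.003617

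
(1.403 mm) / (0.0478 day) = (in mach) 9.977e-10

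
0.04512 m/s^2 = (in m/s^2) 0.04512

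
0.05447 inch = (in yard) 0.001513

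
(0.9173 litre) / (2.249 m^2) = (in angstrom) 4.079e+06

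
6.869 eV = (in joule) 1.101e-18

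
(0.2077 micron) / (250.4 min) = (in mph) 3.092e-11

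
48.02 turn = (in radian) 301.7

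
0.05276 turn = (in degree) 18.99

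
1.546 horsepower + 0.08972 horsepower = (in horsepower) 1.636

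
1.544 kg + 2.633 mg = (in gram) 1544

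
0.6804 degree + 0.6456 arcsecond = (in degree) 0.6806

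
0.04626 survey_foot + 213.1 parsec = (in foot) 2.157e+19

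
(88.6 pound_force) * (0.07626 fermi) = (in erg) 3.006e-07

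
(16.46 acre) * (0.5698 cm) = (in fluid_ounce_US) 1.283e+07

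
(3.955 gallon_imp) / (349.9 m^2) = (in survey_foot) 0.0001686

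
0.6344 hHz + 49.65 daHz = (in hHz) 5.599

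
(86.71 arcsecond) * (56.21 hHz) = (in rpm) 22.56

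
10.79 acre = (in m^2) 4.367e+04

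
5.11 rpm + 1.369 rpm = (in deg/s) 38.87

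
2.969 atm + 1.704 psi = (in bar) 3.126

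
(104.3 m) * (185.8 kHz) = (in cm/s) 1.938e+09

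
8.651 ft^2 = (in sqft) 8.651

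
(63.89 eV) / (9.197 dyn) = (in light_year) 1.176e-29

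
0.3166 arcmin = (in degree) 0.005277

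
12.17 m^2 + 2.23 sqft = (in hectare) 0.001238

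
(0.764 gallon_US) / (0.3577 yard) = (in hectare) 8.842e-07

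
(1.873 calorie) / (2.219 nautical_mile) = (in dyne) 190.7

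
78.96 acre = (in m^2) 3.195e+05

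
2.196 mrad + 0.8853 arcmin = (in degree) 0.1406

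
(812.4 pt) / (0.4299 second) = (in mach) 0.001958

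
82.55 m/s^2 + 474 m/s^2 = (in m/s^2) 556.5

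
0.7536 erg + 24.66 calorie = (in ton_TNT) 2.466e-08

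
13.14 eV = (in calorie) 5.032e-19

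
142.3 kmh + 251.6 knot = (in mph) 378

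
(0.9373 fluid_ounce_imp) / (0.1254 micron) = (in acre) 0.05248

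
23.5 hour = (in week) 0.1399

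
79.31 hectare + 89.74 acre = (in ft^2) 1.245e+07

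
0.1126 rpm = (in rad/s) 0.01179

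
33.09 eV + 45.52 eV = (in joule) 1.259e-17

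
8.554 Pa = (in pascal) 8.554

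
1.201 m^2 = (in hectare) 0.0001201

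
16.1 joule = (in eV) 1.005e+20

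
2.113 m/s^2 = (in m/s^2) 2.113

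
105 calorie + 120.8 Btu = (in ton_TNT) 3.057e-05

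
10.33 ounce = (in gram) 292.9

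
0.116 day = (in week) 0.01657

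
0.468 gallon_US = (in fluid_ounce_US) 59.9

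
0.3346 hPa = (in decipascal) 334.6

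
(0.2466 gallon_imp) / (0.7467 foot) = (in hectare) 4.926e-07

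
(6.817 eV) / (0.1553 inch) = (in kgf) 2.823e-17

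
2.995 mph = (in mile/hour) 2.995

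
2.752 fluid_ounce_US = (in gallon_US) 0.0215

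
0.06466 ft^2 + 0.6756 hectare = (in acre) 1.669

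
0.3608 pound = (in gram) 163.7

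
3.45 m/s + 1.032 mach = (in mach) 1.042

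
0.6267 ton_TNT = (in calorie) 6.267e+08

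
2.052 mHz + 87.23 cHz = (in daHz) 0.08744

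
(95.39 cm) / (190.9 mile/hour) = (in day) 1.294e-07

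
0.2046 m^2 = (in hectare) 2.046e-05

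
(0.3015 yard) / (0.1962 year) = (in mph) 9.967e-08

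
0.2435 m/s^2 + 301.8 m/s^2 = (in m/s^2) 302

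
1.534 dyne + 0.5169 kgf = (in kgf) 0.5169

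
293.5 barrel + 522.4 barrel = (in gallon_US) 3.427e+04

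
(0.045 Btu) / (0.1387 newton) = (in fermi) 3.423e+17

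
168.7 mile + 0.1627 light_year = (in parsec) 0.04988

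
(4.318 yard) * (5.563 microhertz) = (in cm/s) 0.002196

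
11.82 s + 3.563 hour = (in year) 0.0004071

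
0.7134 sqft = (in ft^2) 0.7134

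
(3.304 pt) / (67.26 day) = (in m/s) 2.006e-10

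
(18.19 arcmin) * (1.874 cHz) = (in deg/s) 0.005681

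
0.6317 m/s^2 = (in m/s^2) 0.6317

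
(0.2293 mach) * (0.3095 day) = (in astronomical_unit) 1.396e-05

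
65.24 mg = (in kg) 6.524e-05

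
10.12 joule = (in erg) 1.012e+08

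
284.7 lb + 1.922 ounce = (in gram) 1.292e+05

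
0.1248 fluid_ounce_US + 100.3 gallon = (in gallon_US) 100.3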